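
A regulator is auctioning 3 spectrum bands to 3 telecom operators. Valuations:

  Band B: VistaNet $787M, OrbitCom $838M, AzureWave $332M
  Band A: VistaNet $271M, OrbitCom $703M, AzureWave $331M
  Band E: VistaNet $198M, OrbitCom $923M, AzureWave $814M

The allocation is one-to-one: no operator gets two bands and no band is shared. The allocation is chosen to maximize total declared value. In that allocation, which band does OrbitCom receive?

This is a one-to-one assignment (maximum-weight bipartite matching).
Optimal: VistaNet→Band B ($787M), OrbitCom→Band A ($703M), AzureWave→Band E ($814M) — total 787+703+814 = $2304M.
Max-entry greedy (repeatedly take the single best remaining cell) gives $2041M, worse by 263.
No other one-to-one assignment exceeds $2304M.
OrbitCom's own top band is Band E ($923M), but forcing OrbitCom→Band E and reassigning the rest optimally gives only $2041M — worse by 263.

OrbitCom receives Band A.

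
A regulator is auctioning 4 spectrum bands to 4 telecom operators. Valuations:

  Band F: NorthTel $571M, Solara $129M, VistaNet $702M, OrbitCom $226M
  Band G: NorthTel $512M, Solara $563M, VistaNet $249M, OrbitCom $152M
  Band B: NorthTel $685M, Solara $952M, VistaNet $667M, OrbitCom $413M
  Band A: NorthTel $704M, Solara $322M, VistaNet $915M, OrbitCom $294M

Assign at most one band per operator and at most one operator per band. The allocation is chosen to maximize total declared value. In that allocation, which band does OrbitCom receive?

This is a one-to-one assignment (maximum-weight bipartite matching).
Optimal: NorthTel→Band G ($512M), Solara→Band B ($952M), VistaNet→Band A ($915M), OrbitCom→Band F ($226M) — total 512+952+915+226 = $2605M.
Column-greedy (each band in turn goes to its best remaining operator) gives $2244M, worse by 361.
Every other assignment is strictly worse.
OrbitCom's own top band is Band B ($413M), but forcing OrbitCom→Band B and reassigning the rest optimally gives only $2462M — worse by 143.

OrbitCom receives Band F.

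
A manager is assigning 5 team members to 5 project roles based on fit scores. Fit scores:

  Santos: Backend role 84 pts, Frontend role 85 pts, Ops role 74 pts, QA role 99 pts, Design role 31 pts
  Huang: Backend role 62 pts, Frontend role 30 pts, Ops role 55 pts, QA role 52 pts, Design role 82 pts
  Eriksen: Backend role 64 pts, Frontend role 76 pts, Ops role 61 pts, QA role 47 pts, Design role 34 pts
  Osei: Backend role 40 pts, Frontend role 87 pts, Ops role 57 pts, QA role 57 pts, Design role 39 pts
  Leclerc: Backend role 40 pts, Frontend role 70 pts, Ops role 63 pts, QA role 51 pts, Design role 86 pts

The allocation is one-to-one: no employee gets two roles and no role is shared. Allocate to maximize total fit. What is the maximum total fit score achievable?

Optimal: Santos→QA role (99 pts), Huang→Backend role (62 pts), Eriksen→Ops role (61 pts), Osei→Frontend role (87 pts), Leclerc→Design role (86 pts) — total 99+62+61+87+86 = 395 pts.
Row-greedy (each employee in turn takes its best remaining role) gives 354 pts, worse by 41.
Checked against all permutations: 395 pts is optimal.

Max total: 395 pts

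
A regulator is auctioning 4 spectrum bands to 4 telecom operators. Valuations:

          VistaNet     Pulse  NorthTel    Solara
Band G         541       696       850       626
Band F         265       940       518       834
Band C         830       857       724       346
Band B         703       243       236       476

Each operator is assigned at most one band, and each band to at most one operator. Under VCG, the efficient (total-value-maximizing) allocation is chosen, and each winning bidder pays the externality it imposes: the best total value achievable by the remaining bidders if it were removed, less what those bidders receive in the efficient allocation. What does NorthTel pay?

NorthTel pays $2M.

Efficient allocation: VistaNet→Band B ($703M), Pulse→Band C ($857M), NorthTel→Band G ($850M), Solara→Band F ($834M); total welfare W = $3244M.
NorthTel receives Band G at value $850M, so the others get W − 850 = $2394M.
Without NorthTel: best allocation of the remaining 3 bidders over all 4 bands is VistaNet→Band C ($830M), Pulse→Band F ($940M), Solara→Band G ($626M), total $2396M.
VCG payment = (others' best without NorthTel) − (others' welfare with NorthTel) = 2396 − 2394 = $2M.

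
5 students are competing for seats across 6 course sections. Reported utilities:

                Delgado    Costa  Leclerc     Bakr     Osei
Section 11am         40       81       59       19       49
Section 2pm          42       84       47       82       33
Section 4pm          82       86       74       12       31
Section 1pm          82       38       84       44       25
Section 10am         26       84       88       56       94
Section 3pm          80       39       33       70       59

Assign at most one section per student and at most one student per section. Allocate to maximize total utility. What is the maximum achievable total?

Optimal: Delgado→Section 3pm (80 points), Costa→Section 4pm (86 points), Leclerc→Section 1pm (84 points), Bakr→Section 2pm (82 points), Osei→Section 10am (94 points) — total 80+86+84+82+94 = 426 points.
Swapping Delgado↔Leclerc (Delgado→Section 1pm 82 points, Leclerc→Section 3pm 33 points) loses 49.

Maximum total: 426 points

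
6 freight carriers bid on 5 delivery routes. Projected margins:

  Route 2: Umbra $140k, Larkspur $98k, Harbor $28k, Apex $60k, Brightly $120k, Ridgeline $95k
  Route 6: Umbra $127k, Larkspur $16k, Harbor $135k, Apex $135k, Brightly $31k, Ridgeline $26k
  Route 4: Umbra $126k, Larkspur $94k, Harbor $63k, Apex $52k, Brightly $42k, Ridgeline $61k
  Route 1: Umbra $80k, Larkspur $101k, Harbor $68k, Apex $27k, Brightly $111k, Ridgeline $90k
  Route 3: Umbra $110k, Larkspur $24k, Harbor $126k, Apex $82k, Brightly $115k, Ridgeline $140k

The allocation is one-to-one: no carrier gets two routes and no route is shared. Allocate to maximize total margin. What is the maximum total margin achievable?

Maximum total: $622k

This is a one-to-one assignment (maximum-weight bipartite matching).
Optimal: Brightly→Route 2 ($120k), Harbor→Route 6 ($135k), Umbra→Route 4 ($126k), Larkspur→Route 1 ($101k), Ridgeline→Route 3 ($140k) — total 120+135+126+101+140 = $622k.
Row-greedy (each carrier in turn takes its best remaining route) gives $500k, worse by 122.
Swapping Larkspur↔Umbra (Larkspur→Route 4 $94k, Umbra→Route 1 $80k) loses 53.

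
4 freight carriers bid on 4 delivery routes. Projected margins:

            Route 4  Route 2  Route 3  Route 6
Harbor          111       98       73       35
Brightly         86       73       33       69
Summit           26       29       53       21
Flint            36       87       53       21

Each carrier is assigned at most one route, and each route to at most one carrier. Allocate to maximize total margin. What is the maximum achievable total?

Max total: $320k

Optimal: Harbor→Route 4 ($111k), Brightly→Route 6 ($69k), Summit→Route 3 ($53k), Flint→Route 2 ($87k) — total 111+69+53+87 = $320k.
Next-best assignment: Harbor→Route 3, Brightly→Route 4, Summit→Route 6, Flint→Route 2 = $267k.
Checked against all permutations: $320k is optimal.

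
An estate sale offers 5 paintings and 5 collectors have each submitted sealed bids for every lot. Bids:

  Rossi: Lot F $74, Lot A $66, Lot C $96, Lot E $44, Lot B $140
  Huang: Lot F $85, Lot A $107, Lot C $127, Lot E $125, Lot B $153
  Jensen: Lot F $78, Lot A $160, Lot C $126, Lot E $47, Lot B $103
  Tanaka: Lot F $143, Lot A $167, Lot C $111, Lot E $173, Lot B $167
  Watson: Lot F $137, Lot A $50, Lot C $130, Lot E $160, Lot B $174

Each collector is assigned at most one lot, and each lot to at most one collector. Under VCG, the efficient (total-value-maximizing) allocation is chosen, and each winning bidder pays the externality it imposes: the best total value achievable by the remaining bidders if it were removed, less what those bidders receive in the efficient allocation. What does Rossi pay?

Rossi pays $37.

Efficient allocation: Rossi→Lot B ($140), Huang→Lot C ($127), Jensen→Lot A ($160), Tanaka→Lot E ($173), Watson→Lot F ($137); total welfare W = $737.
Rossi receives Lot B at value $140, so the others get W − 140 = $597.
Without Rossi: best allocation of the remaining 4 bidders over all 5 lots is Huang→Lot C ($127), Jensen→Lot A ($160), Tanaka→Lot E ($173), Watson→Lot B ($174), total $634.
VCG payment = (others' best without Rossi) − (others' welfare with Rossi) = 634 − 597 = $37.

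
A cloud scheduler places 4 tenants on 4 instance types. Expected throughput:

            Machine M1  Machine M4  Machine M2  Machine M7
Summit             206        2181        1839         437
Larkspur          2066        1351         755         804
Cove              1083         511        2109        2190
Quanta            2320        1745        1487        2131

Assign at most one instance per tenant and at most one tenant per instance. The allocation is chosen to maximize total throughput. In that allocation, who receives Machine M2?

Optimal: Summit→Machine M4 (2181 ops/s), Larkspur→Machine M1 (2066 ops/s), Cove→Machine M2 (2109 ops/s), Quanta→Machine M7 (2131 ops/s) — total 2181+2066+2109+2131 = 8487 ops/s.
Max-entry greedy (repeatedly take the single best remaining cell) gives 7446 ops/s, worse by 1041.
Cove's own top instance is Machine M7 (2190 ops/s), but forcing Cove→Machine M7 and reassigning the rest optimally gives only 7924 ops/s — worse by 563.

Cove receives Machine M2.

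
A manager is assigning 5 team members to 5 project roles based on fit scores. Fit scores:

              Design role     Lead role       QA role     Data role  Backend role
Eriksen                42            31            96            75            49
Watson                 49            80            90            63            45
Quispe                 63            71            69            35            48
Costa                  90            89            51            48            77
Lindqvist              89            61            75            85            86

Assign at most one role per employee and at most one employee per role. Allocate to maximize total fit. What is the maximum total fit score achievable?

Maximum total: 412 pts

Treat this as an assignment problem: match each employee to one role.
Optimal: Eriksen→Data role (75 pts), Watson→QA role (90 pts), Quispe→Lead role (71 pts), Costa→Design role (90 pts), Lindqvist→Backend role (86 pts) — total 75+90+71+90+86 = 412 pts.
Row-greedy (each employee in turn takes its best remaining role) gives 401 pts, worse by 11.
Next-best assignment: Eriksen→QA role, Watson→Data role, Quispe→Lead role, Costa→Design role, Lindqvist→Backend role = 406 pts.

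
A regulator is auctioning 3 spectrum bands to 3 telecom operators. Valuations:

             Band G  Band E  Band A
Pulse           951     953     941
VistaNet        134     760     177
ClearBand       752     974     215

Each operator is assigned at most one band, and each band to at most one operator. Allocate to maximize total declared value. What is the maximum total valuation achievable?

Max total: $2453M

Treat this as an assignment problem: match each operator to one band.
Optimal: Pulse→Band A ($941M), VistaNet→Band E ($760M), ClearBand→Band G ($752M) — total 941+760+752 = $2453M.
Row-greedy (each operator in turn takes its best remaining band) gives $1882M, worse by 571.
Swapping VistaNet↔Pulse (VistaNet→Band A $177M, Pulse→Band E $953M) loses 571.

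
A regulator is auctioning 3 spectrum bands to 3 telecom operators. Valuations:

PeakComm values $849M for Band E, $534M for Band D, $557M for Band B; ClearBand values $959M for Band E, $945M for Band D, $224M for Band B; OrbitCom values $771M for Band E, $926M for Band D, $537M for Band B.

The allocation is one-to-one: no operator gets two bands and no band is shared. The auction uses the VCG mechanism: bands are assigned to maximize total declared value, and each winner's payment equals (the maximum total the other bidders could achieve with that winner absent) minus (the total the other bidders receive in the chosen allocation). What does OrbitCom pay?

Efficient allocation: PeakComm→Band B ($557M), ClearBand→Band E ($959M), OrbitCom→Band D ($926M); total welfare W = $2442M.
OrbitCom receives Band D at value $926M, so the others get W − 926 = $1516M.
Without OrbitCom: best allocation of the remaining 2 bidders over all 3 bands is PeakComm→Band E ($849M), ClearBand→Band D ($945M), total $1794M.
VCG payment = (others' best without OrbitCom) − (others' welfare with OrbitCom) = 1794 − 1516 = $278M.

OrbitCom pays $278M.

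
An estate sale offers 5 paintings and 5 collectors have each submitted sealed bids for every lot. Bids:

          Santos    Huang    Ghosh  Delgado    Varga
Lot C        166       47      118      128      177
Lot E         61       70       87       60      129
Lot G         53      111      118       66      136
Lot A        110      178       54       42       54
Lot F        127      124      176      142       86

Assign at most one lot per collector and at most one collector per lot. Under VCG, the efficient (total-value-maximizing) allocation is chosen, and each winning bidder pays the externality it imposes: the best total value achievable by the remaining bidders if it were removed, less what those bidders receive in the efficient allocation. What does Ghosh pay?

Efficient allocation: Santos→Lot C ($166), Huang→Lot A ($178), Ghosh→Lot G ($118), Delgado→Lot F ($142), Varga→Lot E ($129); total welfare W = $733.
Ghosh receives Lot G at value $118, so the others get W − 118 = $615.
Without Ghosh: best allocation of the remaining 4 bidders over all 5 lots is Santos→Lot C ($166), Huang→Lot A ($178), Delgado→Lot F ($142), Varga→Lot G ($136), total $622.
VCG payment = (others' best without Ghosh) − (others' welfare with Ghosh) = 622 − 615 = $7.

Ghosh pays $7.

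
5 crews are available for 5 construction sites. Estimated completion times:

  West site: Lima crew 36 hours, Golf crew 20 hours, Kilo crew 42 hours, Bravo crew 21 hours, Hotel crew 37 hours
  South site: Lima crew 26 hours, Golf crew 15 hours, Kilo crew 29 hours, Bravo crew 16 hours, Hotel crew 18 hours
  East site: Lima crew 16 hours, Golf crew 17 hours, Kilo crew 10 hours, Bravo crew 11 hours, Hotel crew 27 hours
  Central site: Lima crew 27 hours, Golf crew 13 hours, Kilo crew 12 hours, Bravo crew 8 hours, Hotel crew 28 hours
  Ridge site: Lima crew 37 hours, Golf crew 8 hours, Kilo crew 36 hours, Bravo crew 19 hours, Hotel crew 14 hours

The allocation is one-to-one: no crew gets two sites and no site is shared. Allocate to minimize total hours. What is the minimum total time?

Optimal: Lima crew→East site (16 hours), Golf crew→Ridge site (8 hours), Kilo crew→Central site (12 hours), Bravo crew→West site (21 hours), Hotel crew→South site (18 hours) — total 16+8+12+21+18 = 75 hours.
Row-greedy (each crew in turn takes its cheapest remaining site) gives 89 hours, worse by 14.
No other one-to-one assignment undercuts 75 hours.

Min total: 75 hours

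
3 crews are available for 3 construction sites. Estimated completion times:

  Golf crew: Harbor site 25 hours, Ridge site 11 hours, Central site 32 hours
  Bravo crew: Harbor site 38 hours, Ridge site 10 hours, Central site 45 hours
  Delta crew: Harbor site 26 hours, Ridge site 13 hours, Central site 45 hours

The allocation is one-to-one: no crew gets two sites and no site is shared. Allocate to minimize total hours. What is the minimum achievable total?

Min total: 68 hours

Optimal: Golf crew→Central site (32 hours), Bravo crew→Ridge site (10 hours), Delta crew→Harbor site (26 hours) — total 32+10+26 = 68 hours.
Column-greedy (each site in turn goes to its cheapest remaining crew) gives 80 hours, worse by 12.
Checked against all permutations: 68 hours is optimal.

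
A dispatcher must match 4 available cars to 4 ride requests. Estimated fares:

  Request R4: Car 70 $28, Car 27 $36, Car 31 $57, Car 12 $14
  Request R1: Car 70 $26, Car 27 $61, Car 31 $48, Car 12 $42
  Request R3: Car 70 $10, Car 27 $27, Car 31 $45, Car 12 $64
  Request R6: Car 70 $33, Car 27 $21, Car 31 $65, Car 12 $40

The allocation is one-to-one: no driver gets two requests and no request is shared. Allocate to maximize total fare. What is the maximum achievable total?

This is the linear assignment problem.
Optimal: Car 70→Request R4 ($28), Car 27→Request R1 ($61), Car 31→Request R6 ($65), Car 12→Request R3 ($64) — total 28+61+65+64 = $218.
Column-greedy (each request in turn goes to its best remaining driver) gives $215, worse by 3.

Maximum total: $218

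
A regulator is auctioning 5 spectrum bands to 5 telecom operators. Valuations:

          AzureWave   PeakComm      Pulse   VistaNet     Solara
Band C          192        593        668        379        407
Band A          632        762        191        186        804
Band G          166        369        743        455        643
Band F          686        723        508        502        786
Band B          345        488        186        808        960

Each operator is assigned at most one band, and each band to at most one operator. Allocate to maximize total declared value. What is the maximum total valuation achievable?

This is the linear assignment problem.
Optimal: AzureWave→Band F ($686M), PeakComm→Band C ($593M), Pulse→Band G ($743M), VistaNet→Band B ($808M), Solara→Band A ($804M) — total 686+593+743+808+804 = $3634M.
Column-greedy (each band in turn goes to its best remaining operator) gives $2995M, worse by 639.
Checked against all permutations: $3634M is optimal.

Max total: $3634M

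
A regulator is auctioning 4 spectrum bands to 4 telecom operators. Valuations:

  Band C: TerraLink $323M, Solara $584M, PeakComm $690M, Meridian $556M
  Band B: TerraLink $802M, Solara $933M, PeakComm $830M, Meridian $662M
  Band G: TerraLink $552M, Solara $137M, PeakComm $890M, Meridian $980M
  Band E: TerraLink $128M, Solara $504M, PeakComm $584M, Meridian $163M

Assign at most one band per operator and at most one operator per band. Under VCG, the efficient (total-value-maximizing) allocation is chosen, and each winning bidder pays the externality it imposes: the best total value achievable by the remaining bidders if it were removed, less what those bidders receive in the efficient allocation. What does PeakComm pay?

Efficient allocation: TerraLink→Band B ($802M), Solara→Band E ($504M), PeakComm→Band C ($690M), Meridian→Band G ($980M); total welfare W = $2976M.
PeakComm receives Band C at value $690M, so the others get W − 690 = $2286M.
Without PeakComm: best allocation of the remaining 3 bidders over all 4 bands is TerraLink→Band B ($802M), Solara→Band C ($584M), Meridian→Band G ($980M), total $2366M.
VCG payment = (others' best without PeakComm) − (others' welfare with PeakComm) = 2366 − 2286 = $80M.

PeakComm pays $80M.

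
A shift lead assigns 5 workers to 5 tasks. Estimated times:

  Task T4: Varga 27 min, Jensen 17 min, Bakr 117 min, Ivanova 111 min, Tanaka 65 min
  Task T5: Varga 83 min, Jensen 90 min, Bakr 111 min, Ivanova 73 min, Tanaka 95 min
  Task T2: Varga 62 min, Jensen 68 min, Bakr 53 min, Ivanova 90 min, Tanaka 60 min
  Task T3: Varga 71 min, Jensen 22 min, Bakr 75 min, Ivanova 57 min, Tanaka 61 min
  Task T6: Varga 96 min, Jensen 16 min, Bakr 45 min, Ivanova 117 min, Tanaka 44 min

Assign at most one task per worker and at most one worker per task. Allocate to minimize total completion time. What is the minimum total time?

Min total: 219 min

Optimal: Varga→Task T4 (27 min), Jensen→Task T3 (22 min), Bakr→Task T2 (53 min), Ivanova→Task T5 (73 min), Tanaka→Task T6 (44 min) — total 27+22+53+73+44 = 219 min.
Next-best assignment: Varga→Task T4, Jensen→Task T3, Bakr→Task T6, Ivanova→Task T5, Tanaka→Task T2 = 227 min.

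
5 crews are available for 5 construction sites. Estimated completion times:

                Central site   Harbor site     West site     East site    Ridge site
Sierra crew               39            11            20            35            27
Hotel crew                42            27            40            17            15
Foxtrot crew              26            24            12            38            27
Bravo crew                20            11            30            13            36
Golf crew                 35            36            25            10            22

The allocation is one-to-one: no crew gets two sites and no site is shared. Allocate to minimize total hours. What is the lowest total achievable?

Optimal: Sierra crew→Harbor site (11 hours), Hotel crew→Ridge site (15 hours), Foxtrot crew→West site (12 hours), Bravo crew→Central site (20 hours), Golf crew→East site (10 hours) — total 11+15+12+20+10 = 68 hours.
Next-best assignment: Sierra crew→Harbor site, Hotel crew→East site, Foxtrot crew→West site, Bravo crew→Central site, Golf crew→Ridge site = 82 hours.
No other one-to-one assignment undercuts 68 hours.

Min total: 68 hours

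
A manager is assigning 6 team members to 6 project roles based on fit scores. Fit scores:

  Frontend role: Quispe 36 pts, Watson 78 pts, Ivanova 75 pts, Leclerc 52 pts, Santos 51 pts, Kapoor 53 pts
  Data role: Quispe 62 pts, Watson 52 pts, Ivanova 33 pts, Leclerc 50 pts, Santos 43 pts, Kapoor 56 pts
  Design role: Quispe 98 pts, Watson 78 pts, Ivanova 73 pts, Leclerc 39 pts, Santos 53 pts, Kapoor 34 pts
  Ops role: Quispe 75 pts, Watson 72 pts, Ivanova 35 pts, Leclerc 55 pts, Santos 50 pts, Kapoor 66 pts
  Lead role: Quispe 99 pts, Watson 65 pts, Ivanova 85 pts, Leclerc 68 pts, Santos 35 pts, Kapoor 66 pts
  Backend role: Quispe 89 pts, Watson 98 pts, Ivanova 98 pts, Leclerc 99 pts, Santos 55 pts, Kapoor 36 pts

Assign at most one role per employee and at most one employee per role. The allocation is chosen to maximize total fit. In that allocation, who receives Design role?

Quispe receives Design role.

This is the linear assignment problem.
Optimal: Quispe→Design role (98 pts), Watson→Frontend role (78 pts), Ivanova→Lead role (85 pts), Leclerc→Backend role (99 pts), Santos→Data role (43 pts), Kapoor→Ops role (66 pts) — total 98+78+85+99+43+66 = 469 pts.
Column-greedy (each role in turn goes to its best remaining employee) gives 402 pts, worse by 67.
Swapping Kapoor↔Ivanova (Kapoor→Lead role 66 pts, Ivanova→Ops role 35 pts) loses 50.
Every other assignment is strictly worse.
Quispe's own top role is Lead role (99 pts), but forcing Quispe→Lead role and reassigning the rest optimally gives only 460 pts — worse by 9.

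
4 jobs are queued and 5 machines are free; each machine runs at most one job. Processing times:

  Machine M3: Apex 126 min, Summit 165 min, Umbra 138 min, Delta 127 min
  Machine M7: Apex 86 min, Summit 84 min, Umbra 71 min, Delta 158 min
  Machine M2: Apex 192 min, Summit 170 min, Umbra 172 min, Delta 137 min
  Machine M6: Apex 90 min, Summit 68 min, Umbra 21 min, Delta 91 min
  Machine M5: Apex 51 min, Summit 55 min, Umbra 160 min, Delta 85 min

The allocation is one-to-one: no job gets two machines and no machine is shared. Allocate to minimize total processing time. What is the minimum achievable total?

Optimal: Apex→Machine M5 (51 min), Summit→Machine M7 (84 min), Umbra→Machine M6 (21 min), Delta→Machine M3 (127 min) — total 51+84+21+127 = 283 min.
Row-greedy (each job in turn takes its cheapest remaining machine) gives 317 min, worse by 34.
Swapping Delta↔Apex (Delta→Machine M5 85 min, Apex→Machine M3 126 min) adds 33.
No other one-to-one assignment undercuts 283 min.

Minimum total: 283 min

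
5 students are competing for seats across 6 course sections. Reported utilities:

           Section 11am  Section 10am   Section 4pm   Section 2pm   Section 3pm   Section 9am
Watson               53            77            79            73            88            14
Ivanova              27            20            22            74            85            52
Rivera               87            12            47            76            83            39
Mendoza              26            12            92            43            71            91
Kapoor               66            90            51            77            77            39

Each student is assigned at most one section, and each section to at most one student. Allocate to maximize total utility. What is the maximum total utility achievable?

Max total: 432 points

Optimal: Watson→Section 4pm (79 points), Ivanova→Section 3pm (85 points), Rivera→Section 11am (87 points), Mendoza→Section 9am (91 points), Kapoor→Section 10am (90 points) — total 79+85+87+91+90 = 432 points.
Max-entry greedy (repeatedly take the single best remaining cell) gives 431 points, worse by 1.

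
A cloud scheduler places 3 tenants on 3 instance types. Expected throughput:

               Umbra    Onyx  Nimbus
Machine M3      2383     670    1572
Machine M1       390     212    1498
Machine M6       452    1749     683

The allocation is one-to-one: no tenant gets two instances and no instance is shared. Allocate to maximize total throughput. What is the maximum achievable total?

Max total: 5630 ops/s

Optimal: Umbra→Machine M3 (2383 ops/s), Onyx→Machine M6 (1749 ops/s), Nimbus→Machine M1 (1498 ops/s) — total 2383+1749+1498 = 5630 ops/s.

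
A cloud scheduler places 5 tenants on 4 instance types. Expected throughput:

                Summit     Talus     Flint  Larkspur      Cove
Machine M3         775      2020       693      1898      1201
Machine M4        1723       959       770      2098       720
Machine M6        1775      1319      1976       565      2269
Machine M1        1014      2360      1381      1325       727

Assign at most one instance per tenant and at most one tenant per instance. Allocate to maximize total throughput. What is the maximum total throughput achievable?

Maximum total: 8250 ops/s

This is the linear assignment problem.
Optimal: Larkspur→Machine M3 (1898 ops/s), Summit→Machine M4 (1723 ops/s), Cove→Machine M6 (2269 ops/s), Talus→Machine M1 (2360 ops/s) — total 1898+1723+2269+2360 = 8250 ops/s.
Row-greedy (each tenant in turn takes its best remaining instance) gives 6803 ops/s, worse by 1447.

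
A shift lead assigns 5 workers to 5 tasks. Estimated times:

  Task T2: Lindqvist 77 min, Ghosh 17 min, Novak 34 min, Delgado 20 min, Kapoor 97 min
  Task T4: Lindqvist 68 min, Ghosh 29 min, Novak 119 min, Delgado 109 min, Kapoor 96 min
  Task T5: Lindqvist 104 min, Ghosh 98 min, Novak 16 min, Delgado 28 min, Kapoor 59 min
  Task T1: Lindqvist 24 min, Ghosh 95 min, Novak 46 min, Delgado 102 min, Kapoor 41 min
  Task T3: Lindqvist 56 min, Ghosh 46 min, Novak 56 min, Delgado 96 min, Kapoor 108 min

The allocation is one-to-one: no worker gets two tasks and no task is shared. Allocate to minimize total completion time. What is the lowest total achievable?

Optimal: Lindqvist→Task T3 (56 min), Ghosh→Task T4 (29 min), Novak→Task T5 (16 min), Delgado→Task T2 (20 min), Kapoor→Task T1 (41 min) — total 56+29+16+20+41 = 162 min.
Row-greedy (each worker in turn takes its cheapest remaining task) gives 249 min, worse by 87.
Checked against all permutations: 162 min is optimal.

Minimum total: 162 min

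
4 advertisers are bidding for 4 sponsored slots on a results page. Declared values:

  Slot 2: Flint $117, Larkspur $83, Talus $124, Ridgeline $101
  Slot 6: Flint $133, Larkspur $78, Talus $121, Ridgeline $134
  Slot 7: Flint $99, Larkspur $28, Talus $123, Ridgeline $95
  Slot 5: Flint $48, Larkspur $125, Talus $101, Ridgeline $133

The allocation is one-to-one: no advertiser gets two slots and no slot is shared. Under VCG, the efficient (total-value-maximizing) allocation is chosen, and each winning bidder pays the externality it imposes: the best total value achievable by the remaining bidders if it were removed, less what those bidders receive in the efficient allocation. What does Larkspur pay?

Efficient allocation: Flint→Slot 2 ($117), Larkspur→Slot 5 ($125), Talus→Slot 7 ($123), Ridgeline→Slot 6 ($134); total welfare W = $499.
Larkspur receives Slot 5 at value $125, so the others get W − 125 = $374.
Without Larkspur: best allocation of the remaining 3 bidders over all 4 slots is Flint→Slot 6 ($133), Talus→Slot 2 ($124), Ridgeline→Slot 5 ($133), total $390.
VCG payment = (others' best without Larkspur) − (others' welfare with Larkspur) = 390 − 374 = $16.

Larkspur pays $16.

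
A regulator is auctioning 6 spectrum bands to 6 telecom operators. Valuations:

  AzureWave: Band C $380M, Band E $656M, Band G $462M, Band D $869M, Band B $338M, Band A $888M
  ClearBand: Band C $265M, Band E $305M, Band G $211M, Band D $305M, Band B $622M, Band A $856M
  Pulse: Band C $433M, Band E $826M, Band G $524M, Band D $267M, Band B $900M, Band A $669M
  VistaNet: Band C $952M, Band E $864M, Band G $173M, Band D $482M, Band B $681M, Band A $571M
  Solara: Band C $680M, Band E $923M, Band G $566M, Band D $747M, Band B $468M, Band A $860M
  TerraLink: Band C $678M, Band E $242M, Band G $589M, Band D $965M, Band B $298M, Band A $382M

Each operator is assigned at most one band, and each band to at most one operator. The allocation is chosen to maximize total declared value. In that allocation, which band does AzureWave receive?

AzureWave receives Band D.

Optimal: AzureWave→Band D ($869M), ClearBand→Band A ($856M), Pulse→Band B ($900M), VistaNet→Band C ($952M), Solara→Band E ($923M), TerraLink→Band G ($589M) — total 869+856+900+952+923+589 = $5089M.
Swapping TerraLink↔Solara (TerraLink→Band E $242M, Solara→Band G $566M) loses 704.
No other one-to-one assignment exceeds $5089M.
AzureWave's own top band is Band A ($888M), but forcing AzureWave→Band A and reassigning the rest optimally gives only $4874M — worse by 215.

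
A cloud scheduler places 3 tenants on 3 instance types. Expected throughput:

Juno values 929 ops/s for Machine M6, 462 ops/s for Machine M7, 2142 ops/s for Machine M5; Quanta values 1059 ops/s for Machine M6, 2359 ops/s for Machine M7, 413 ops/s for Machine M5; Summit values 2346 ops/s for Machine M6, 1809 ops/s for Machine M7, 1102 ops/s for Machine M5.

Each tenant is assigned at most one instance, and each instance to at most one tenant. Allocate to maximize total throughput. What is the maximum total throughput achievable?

Optimal: Juno→Machine M5 (2142 ops/s), Quanta→Machine M7 (2359 ops/s), Summit→Machine M6 (2346 ops/s) — total 2142+2359+2346 = 6847 ops/s.
Next-best assignment: Juno→Machine M5, Quanta→Machine M6, Summit→Machine M7 = 5010 ops/s.
Swapping Summit↔Juno (Summit→Machine M5 1102 ops/s, Juno→Machine M6 929 ops/s) loses 2457.
Checked against all permutations: 6847 ops/s is optimal.

Max total: 6847 ops/s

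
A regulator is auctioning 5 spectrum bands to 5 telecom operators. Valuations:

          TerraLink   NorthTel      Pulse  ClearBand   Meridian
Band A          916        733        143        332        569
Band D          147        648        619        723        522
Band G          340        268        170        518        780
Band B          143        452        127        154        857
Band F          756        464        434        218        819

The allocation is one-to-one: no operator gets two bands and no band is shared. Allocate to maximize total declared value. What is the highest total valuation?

This is the linear assignment problem.
Optimal: TerraLink→Band F ($756M), NorthTel→Band A ($733M), Pulse→Band D ($619M), ClearBand→Band G ($518M), Meridian→Band B ($857M) — total 756+733+619+518+857 = $3483M.
Max-entry greedy (repeatedly take the single best remaining cell) gives $3130M, worse by 353.
Next-best assignment: TerraLink→Band A, NorthTel→Band F, Pulse→Band D, ClearBand→Band G, Meridian→Band B = $3374M.
Swapping Meridian↔ClearBand (Meridian→Band G $780M, ClearBand→Band B $154M) loses 441.
No other one-to-one assignment exceeds $3483M.

Max total: $3483M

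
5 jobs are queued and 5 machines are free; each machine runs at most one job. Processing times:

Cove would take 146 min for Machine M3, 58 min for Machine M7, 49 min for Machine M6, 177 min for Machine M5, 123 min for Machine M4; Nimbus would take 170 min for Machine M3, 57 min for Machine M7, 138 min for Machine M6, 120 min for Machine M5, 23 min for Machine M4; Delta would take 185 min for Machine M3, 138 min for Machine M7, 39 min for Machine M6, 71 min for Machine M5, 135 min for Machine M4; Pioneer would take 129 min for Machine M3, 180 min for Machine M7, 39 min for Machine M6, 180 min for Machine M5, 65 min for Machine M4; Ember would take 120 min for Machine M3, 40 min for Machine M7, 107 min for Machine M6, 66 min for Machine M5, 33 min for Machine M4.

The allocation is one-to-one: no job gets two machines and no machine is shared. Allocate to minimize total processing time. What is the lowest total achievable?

Minimum total: 311 min

Optimal: Cove→Machine M7 (58 min), Nimbus→Machine M4 (23 min), Delta→Machine M5 (71 min), Pioneer→Machine M6 (39 min), Ember→Machine M3 (120 min) — total 58+23+71+39+120 = 311 min.
Column-greedy (each machine in turn goes to its cheapest remaining job) gives 458 min, worse by 147.
Swapping Ember↔Nimbus (Ember→Machine M4 33 min, Nimbus→Machine M3 170 min) adds 60.
Checked against all permutations: 311 min is optimal.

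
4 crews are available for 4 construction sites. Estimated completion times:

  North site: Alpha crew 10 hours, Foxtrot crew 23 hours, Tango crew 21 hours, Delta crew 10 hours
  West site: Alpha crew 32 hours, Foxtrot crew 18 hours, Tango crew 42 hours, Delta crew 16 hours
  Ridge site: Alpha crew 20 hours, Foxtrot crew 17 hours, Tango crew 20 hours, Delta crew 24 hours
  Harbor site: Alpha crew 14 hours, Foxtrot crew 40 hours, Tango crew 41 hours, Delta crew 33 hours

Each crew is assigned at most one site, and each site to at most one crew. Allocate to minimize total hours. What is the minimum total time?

Min total: 62 hours

Optimal: Alpha crew→Harbor site (14 hours), Foxtrot crew→West site (18 hours), Tango crew→Ridge site (20 hours), Delta crew→North site (10 hours) — total 14+18+20+10 = 62 hours.
Row-greedy (each crew in turn takes its cheapest remaining site) gives 84 hours, worse by 22.
No other one-to-one assignment undercuts 62 hours.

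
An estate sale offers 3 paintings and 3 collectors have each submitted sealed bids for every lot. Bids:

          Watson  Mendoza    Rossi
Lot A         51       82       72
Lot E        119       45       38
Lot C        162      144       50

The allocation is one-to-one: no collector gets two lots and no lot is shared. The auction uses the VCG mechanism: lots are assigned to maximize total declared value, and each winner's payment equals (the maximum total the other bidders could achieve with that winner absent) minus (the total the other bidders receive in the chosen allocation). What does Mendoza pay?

Efficient allocation: Watson→Lot E ($119), Mendoza→Lot C ($144), Rossi→Lot A ($72); total welfare W = $335.
Mendoza receives Lot C at value $144, so the others get W − 144 = $191.
Without Mendoza: best allocation of the remaining 2 bidders over all 3 lots is Watson→Lot C ($162), Rossi→Lot A ($72), total $234.
VCG payment = (others' best without Mendoza) − (others' welfare with Mendoza) = 234 − 191 = $43.

Mendoza pays $43.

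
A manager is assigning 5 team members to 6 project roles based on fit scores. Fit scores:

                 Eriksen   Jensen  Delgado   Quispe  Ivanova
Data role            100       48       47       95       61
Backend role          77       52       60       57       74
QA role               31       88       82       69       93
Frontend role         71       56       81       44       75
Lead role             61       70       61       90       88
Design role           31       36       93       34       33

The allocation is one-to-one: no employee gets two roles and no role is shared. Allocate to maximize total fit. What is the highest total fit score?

Optimal: Eriksen→Data role (100 pts), Jensen→QA role (88 pts), Delgado→Design role (93 pts), Quispe→Lead role (90 pts), Ivanova→Frontend role (75 pts) — total 100+88+93+90+75 = 446 pts.
Column-greedy (each role in turn goes to its best remaining employee) gives 433 pts, worse by 13.
Next-best assignment: Eriksen→Data role, Jensen→QA role, Delgado→Design role, Quispe→Lead role, Ivanova→Backend role = 445 pts.

Maximum total: 446 pts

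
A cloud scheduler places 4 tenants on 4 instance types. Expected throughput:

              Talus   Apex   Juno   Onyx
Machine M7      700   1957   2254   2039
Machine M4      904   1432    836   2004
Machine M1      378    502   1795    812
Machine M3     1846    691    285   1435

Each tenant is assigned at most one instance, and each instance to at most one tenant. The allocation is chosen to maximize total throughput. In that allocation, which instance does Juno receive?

Optimal: Talus→Machine M3 (1846 ops/s), Apex→Machine M7 (1957 ops/s), Juno→Machine M1 (1795 ops/s), Onyx→Machine M4 (2004 ops/s) — total 1846+1957+1795+2004 = 7602 ops/s.
Max-entry greedy (repeatedly take the single best remaining cell) gives 6606 ops/s, worse by 996.
Next-best assignment: Talus→Machine M3, Apex→Machine M4, Juno→Machine M1, Onyx→Machine M7 = 7112 ops/s.
Juno's own top instance is Machine M7 (2254 ops/s), but forcing Juno→Machine M7 and reassigning the rest optimally gives only 6606 ops/s — worse by 996.

Juno receives Machine M1.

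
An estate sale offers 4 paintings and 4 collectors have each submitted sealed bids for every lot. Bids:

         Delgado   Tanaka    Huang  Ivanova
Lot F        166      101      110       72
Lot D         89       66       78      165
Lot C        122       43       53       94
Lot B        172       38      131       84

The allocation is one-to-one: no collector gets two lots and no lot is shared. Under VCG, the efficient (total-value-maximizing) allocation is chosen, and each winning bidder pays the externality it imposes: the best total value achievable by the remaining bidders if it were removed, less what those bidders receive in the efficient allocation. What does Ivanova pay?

Efficient allocation: Delgado→Lot C ($122), Tanaka→Lot F ($101), Huang→Lot B ($131), Ivanova→Lot D ($165); total welfare W = $519.
Ivanova receives Lot D at value $165, so the others get W − 165 = $354.
Without Ivanova: best allocation of the remaining 3 bidders over all 4 lots is Delgado→Lot F ($166), Tanaka→Lot D ($66), Huang→Lot B ($131), total $363.
VCG payment = (others' best without Ivanova) − (others' welfare with Ivanova) = 363 − 354 = $9.

Ivanova pays $9.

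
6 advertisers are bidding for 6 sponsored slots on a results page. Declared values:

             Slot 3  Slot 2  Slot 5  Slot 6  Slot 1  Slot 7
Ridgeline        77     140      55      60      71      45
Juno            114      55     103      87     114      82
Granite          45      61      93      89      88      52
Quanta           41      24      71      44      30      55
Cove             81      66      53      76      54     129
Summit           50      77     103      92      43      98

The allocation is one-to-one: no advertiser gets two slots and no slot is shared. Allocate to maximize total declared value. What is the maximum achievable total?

Maximum total: $634

This is the linear assignment problem.
Optimal: Ridgeline→Slot 2 ($140), Juno→Slot 3 ($114), Granite→Slot 1 ($88), Quanta→Slot 5 ($71), Cove→Slot 7 ($129), Summit→Slot 6 ($92) — total 140+114+88+71+129+92 = $634.
Row-greedy (each advertiser in turn takes its best remaining slot) gives $521, worse by 113.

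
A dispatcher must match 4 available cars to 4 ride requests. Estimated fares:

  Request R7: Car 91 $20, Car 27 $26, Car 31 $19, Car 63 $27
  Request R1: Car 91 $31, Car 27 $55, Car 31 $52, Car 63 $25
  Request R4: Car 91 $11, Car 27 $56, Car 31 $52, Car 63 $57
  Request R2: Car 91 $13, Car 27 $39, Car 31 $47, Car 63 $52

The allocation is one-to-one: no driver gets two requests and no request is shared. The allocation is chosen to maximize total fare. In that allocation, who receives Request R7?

Car 91 receives Request R7.

Optimal: Car 91→Request R7 ($20), Car 27→Request R4 ($56), Car 31→Request R1 ($52), Car 63→Request R2 ($52) — total 20+56+52+52 = $180.
Max-entry greedy (repeatedly take the single best remaining cell) gives $179, worse by 1.
Next-best assignment: Car 91→Request R7, Car 27→Request R1, Car 31→Request R4, Car 63→Request R2 = $179.
No other one-to-one assignment exceeds $180.
Car 91's own top request is Request R1 ($31), but forcing Car 91→Request R1 and reassigning the rest optimally gives only $161 — worse by 19.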